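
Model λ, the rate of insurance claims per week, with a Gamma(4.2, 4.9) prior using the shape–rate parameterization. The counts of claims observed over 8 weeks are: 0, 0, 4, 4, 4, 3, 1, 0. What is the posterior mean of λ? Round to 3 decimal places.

Posterior mean ≈ 1.566

The Poisson likelihood adds the total count to the shape and the number of exposure periods to the rate. Here ∑xᵢ = 16 and n = 8, so shape 4.2→20.2 and rate 4.9→12.9.
Posterior mean = shape/rate = 20.2/12.9 = 1.566.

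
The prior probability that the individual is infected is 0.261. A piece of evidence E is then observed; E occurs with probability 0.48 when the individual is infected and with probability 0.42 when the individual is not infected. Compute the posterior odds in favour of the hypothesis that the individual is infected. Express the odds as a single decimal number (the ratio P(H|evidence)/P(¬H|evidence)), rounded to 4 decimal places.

Posterior odds ≈ 0.4036

Prior odds = 0.261/(1−0.261) = 0.35318.
Likelihood ratio for E = 0.48/0.42 = 1.1429.
Posterior odds = prior odds × LR = 0.40363.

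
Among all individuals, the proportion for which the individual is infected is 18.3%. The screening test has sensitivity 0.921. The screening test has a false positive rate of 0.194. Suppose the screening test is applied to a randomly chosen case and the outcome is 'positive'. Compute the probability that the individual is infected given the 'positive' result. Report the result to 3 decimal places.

P(H | E) ≈ 0.515

Let H be the event that the individual is infected. P(H) = 0.183, so P(¬H) = 0.817. With E the 'positive' result, P(E|H) = 0.921 and P(E|¬H) = 0.194.
P(E) = 0.921·0.183 + 0.194·0.817 = 0.16854 + 0.15850 = 0.32704.
By Bayes' theorem, P(H|E) = 0.16854 / 0.32704 = 0.515.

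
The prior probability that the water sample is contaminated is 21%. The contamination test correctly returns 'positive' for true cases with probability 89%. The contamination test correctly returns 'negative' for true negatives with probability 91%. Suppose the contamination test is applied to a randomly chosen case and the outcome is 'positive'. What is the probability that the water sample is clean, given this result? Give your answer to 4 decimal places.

P(¬H | E) ≈ 0.2756

Let H be the event that the water sample is contaminated. P(H) = 0.21, so P(¬H) = 0.79. With E the 'positive' result, P(E|H) = 0.89 and P(E|¬H) = 0.09.
P(E) = 0.89·0.21 + 0.09·0.79 = 0.18690 + 0.071100 = 0.25800.
By Bayes' theorem, P(H|E) = 0.18690 / 0.25800 = 0.7244. Hence P(¬H|E) = 1 − 0.7244 = 0.2756.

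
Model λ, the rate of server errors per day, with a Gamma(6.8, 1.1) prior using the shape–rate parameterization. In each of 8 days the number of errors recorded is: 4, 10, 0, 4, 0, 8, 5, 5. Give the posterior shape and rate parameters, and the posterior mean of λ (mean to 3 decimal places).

The Poisson likelihood adds the total count to the shape and the number of exposure periods to the rate. Here ∑xᵢ = 36 and n = 8, so shape 6.8→42.8 and rate 1.1→9.1.
E[λ | data] = 42.8/9.1 = 4.703.

Posterior: Gamma(shape=42.8, rate=9.1); mean ≈ 4.703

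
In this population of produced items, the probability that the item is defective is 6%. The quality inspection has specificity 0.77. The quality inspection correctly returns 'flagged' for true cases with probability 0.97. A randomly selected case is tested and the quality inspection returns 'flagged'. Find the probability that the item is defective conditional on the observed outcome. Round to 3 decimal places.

Write H for 'the item is defective'. Prior odds H:¬H = 0.06/0.94 = 0.063830. For the 'flagged' outcome, the likelihood ratio is 0.97/0.23 = 4.2174.
Posterior odds = 0.063830 × 4.2174 = 0.26920, so P(H|E) = 0.26920/(1+0.26920) = 0.212.

P(H | E) ≈ 0.212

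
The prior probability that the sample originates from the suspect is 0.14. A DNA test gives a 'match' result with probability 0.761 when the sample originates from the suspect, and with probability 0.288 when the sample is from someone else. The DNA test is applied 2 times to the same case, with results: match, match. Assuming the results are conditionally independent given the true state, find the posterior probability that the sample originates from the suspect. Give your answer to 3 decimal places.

Let H be the event that the sample originates from the suspect; start with P(H) = 0.14. P('match'|H) = 0.761, P('match'|¬H) = 0.288.
Update on result 1 ('match'): P(H) ← 0.761·0.1400 / (0.761·0.1400 + 0.288·0.8600) = 0.10654/0.35422 = 0.3008.
Update on result 2 ('match'): P(H) ← 0.761·0.3008 / (0.761·0.3008 + 0.288·0.6992) = 0.22889/0.43027 = 0.5320.

Posterior P(H) ≈ 0.532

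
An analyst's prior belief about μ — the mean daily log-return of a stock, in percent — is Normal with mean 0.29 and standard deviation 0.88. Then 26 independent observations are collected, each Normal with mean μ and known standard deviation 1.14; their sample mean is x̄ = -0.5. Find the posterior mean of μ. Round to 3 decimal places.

With known σ, the Normal prior is conjugate. Weight on the data is w = (n/σ²)/(n/σ² + 1/τ₀²) = 20.0062/(20.0062+1.29132) = 0.93937.
Posterior mean = w·x̄ + (1−w)·μ₀ = 0.93937·-0.5 + 0.060633·0.29 = -0.452.

Posterior mean ≈ -0.452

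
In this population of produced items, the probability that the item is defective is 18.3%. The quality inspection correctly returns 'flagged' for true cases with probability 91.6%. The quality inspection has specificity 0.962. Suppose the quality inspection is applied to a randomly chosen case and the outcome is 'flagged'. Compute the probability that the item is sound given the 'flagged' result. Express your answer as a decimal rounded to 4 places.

Let H be the event that the item is defective. P(H) = 0.183, so P(¬H) = 0.817. With E the 'flagged' result, P(E|H) = 0.916 and P(E|¬H) = 0.038.
P(E) = 0.916·0.183 + 0.038·0.817 = 0.16763 + 0.031046 = 0.19867.
By Bayes' theorem, P(H|E) = 0.16763 / 0.19867 = 0.8437. Hence P(¬H|E) = 1 − 0.8437 = 0.1563.

P(¬H | E) ≈ 0.1563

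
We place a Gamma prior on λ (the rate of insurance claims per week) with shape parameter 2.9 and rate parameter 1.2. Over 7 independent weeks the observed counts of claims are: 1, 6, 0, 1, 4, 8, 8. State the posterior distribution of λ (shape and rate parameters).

Posterior: Gamma(shape=30.9, rate=8.2)

The Poisson likelihood adds the total count to the shape and the number of exposure periods to the rate. Here ∑xᵢ = 28 and n = 7, so shape 2.9→30.9 and rate 1.2→8.2.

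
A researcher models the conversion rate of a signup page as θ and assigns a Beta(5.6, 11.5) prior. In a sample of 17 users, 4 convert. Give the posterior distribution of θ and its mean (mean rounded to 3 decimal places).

Observing 4 successes and 13 failures updates Beta(5.6, 11.5) by adding the success and failure counts to the two shape parameters: α = 5.6+4 = 9.6, β = 11.5+13 = 24.5.
Posterior mean = α/(α+β) = 9.6/34.1 = 0.282.

Posterior: Beta(9.6, 24.5); mean ≈ 0.282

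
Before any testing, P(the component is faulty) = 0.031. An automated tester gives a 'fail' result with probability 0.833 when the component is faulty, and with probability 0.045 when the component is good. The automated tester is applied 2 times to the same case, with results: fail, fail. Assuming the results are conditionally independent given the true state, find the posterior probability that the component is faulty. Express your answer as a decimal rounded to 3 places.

With H the event that the component is faulty, the joint likelihood of the observed sequence is P(data|H) = 0.833·0.833 = 0.69389 and P(data|¬H) = 0.045·0.045 = 0.0020250.
Bayes: P(H|data) = 0.031·0.69389 / (0.031·0.69389 + 0.969·0.0020250) = 0.021511/0.023473 = 0.9164.

Posterior P(H) ≈ 0.916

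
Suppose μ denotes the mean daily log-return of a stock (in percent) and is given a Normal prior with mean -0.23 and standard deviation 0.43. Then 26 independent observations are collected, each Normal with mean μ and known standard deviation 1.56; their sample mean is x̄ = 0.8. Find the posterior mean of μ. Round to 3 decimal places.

Posterior mean ≈ 0.454

Prior precision 1/τ₀² = 1/0.43² = 5.40833; data precision n/σ² = 26/1.56² = 10.6838.
Posterior precision = 5.40833 + 10.6838 = 16.0921.
Posterior mean = (5.40833·-0.23 + 10.6838·0.8) / 16.0921 = 0.454.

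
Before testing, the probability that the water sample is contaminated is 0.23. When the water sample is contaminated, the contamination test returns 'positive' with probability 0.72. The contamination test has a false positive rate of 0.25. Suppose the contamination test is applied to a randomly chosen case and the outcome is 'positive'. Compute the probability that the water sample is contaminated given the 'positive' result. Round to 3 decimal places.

Let H be the event that the water sample is contaminated. P(H) = 0.23, so P(¬H) = 0.77. With E the 'positive' result, P(E|H) = 0.72 and P(E|¬H) = 0.25.
P(E) = 0.72·0.23 + 0.25·0.77 = 0.16560 + 0.19250 = 0.35810.
By Bayes' theorem, P(H|E) = 0.16560 / 0.35810 = 0.462.

P(H | E) ≈ 0.462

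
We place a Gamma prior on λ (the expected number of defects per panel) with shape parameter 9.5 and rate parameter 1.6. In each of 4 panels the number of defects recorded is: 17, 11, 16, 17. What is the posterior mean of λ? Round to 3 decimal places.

Posterior mean ≈ 12.589

The Poisson likelihood adds the total count to the shape and the number of exposure periods to the rate. Here ∑xᵢ = 61 and n = 4, so shape 9.5→70.5 and rate 1.6→5.6.
Posterior mean = shape/rate = 70.5/5.6 = 12.589.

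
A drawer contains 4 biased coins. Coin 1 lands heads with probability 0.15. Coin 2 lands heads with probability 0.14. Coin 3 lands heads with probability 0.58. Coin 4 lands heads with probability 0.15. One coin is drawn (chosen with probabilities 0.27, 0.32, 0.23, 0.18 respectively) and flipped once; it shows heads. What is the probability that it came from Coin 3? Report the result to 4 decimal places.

Tabulate prior·likelihood by source: [1] prior 0.27, lik 0.15, product 0.04050; [2] prior 0.32, lik 0.14, product 0.04480; [3] prior 0.23, lik 0.58, product 0.1334; [4] prior 0.18, lik 0.15, product 0.02700.
Normalizing constant = 0.24570; the posterior for Coin 3 is its product over the sum, 0.1334/0.24570 = 0.5429.

Posterior probability ≈ 0.5429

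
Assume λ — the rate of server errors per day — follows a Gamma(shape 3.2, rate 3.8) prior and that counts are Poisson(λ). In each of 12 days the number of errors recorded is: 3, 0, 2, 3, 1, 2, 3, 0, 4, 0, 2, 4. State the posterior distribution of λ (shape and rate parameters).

Posterior: Gamma(shape=27.2, rate=15.8)

Total count ∑xᵢ = 24 over n = 12 days.
Gamma is conjugate to the Poisson likelihood: posterior is Gamma(shape = 3.2+24 = 27.2, rate = 3.8+12 = 15.8).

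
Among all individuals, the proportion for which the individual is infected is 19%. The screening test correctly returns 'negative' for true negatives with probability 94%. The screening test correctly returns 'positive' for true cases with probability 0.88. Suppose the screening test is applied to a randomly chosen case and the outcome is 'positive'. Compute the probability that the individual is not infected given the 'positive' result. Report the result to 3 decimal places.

P(¬H | E) ≈ 0.225

Write H for 'the individual is infected'. Prior odds H:¬H = 0.19/0.81 = 0.23457. For the 'positive' outcome, the likelihood ratio is 0.88/0.06 = 14.667.
Posterior odds = 0.23457 × 14.667 = 3.4403, so P(H|E) = 3.4403/(1+3.4403) = 0.775. Then P(¬H|E) = 1 − 0.775 = 0.225.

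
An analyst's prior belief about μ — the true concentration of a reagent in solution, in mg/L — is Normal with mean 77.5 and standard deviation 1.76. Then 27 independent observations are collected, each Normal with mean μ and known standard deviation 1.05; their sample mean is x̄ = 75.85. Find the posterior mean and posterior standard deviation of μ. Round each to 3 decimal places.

With known σ, the Normal prior is conjugate. Weight on the data is w = (n/σ²)/(n/σ² + 1/τ₀²) = 24.4898/(24.4898+0.322831) = 0.98699.
Posterior mean = w·x̄ + (1−w)·μ₀ = 0.98699·75.85 + 0.013011·77.5 = 75.871. Posterior variance = 1/(24.4898+0.322831) = 0.0403021, so SD = 0.201.

Posterior mean ≈ 75.871; posterior SD ≈ 0.201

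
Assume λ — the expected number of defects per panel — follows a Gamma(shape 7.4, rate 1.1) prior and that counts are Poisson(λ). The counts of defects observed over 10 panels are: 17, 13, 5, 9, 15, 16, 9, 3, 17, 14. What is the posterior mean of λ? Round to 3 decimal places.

Posterior mean ≈ 11.297

The Poisson likelihood adds the total count to the shape and the number of exposure periods to the rate. Here ∑xᵢ = 118 and n = 10, so shape 7.4→125.4 and rate 1.1→11.1.
E[λ | data] = 125.4/11.1 = 11.297.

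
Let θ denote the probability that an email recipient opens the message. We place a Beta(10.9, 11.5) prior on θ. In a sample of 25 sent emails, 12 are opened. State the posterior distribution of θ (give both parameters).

Posterior: Beta(22.9, 24.5)

Observing 12 successes and 13 failures updates Beta(10.9, 11.5) by adding the success and failure counts to the two shape parameters: α = 10.9+12 = 22.9, β = 11.5+13 = 24.5.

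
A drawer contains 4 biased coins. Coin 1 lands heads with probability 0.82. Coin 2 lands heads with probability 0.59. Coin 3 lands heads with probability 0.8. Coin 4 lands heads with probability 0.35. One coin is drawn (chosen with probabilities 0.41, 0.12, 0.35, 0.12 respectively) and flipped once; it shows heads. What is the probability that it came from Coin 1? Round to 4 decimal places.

Posterior probability ≈ 0.4612

P(heads|C1) = 0.82; P(heads|C2) = 0.59; P(heads|C3) = 0.8; P(heads|C4) = 0.35.
Prior × likelihood for each source: 0.41·0.82=0.3362, 0.12·0.59=0.07080, 0.35·0.8=0.2800, 0.12·0.35=0.04200. Summing gives P(heads) = 0.72900.
P(Coin 1 | heads) = 0.3362 / 0.72900 = 0.4612.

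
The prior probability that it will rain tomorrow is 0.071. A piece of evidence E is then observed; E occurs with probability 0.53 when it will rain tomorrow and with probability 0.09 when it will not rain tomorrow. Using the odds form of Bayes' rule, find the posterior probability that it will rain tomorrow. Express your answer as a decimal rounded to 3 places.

Prior odds = 0.071/(1−0.071) = 0.076426.
Likelihood ratio for E = 0.53/0.09 = 5.8889.
Posterior odds = prior odds × LR = 0.45007.
Posterior probability = odds/(1+odds) = 0.45007/1.4501 = 0.310.

Posterior probability ≈ 0.310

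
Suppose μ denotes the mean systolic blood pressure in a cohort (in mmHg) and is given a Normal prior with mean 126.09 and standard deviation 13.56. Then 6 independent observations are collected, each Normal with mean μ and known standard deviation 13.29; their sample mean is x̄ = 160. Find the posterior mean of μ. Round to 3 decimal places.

Posterior mean ≈ 155.320

Prior precision 1/τ₀² = 1/13.56² = 0.00543852; data precision n/σ² = 6/13.29² = 0.0339704.
Posterior precision = 0.00543852 + 0.0339704 = 0.0394090.
Posterior mean = (0.00543852·126.09 + 0.0339704·160) / 0.0394090 = 155.320.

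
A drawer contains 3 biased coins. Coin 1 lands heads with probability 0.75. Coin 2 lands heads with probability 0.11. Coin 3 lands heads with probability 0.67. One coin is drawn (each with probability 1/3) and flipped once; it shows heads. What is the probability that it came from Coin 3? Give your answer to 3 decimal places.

P(heads|C1) = 0.75; P(heads|C2) = 0.11; P(heads|C3) = 0.67.
Prior × likelihood for each source: 0.333333·0.75=0.2500, 0.333333·0.11=0.03667, 0.333333·0.67=0.2233. Summing gives P(heads) = 0.51000.
P(Coin 3 | heads) = 0.2233 / 0.51000 = 0.438.

Posterior probability ≈ 0.438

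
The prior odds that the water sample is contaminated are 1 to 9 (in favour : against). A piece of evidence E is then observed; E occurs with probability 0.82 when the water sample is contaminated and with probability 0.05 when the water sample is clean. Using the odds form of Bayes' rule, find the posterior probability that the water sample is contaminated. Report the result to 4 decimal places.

Prior odds = 1/9 = 0.11111. In log-odds, ln(0.11111) = -2.1972.
Add log likelihood ratio: ln(16.400) = 2.7973.
Posterior log-odds = 0.60006, so posterior odds = exp(0.60006) = 1.8222. Converting, P(H|E) = 1.8222/2.8222 = 0.6457.

Posterior probability ≈ 0.6457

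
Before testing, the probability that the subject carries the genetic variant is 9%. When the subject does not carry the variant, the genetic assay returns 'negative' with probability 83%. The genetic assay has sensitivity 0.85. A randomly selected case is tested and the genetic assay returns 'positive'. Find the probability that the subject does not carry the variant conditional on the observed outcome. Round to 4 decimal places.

Write H for 'the subject carries the genetic variant'. Prior odds H:¬H = 0.09/0.91 = 0.098901. For the 'positive' outcome, the likelihood ratio is 0.85/0.17 = 5.0000.
Posterior odds = 0.098901 × 5.0000 = 0.49451, so P(H|E) = 0.49451/(1+0.49451) = 0.3309. Then P(¬H|E) = 1 − 0.3309 = 0.6691.

P(¬H | E) ≈ 0.6691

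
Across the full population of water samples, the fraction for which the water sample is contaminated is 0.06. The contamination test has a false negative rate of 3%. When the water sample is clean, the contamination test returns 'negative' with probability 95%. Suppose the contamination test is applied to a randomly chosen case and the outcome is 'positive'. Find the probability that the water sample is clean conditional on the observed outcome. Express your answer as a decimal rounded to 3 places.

P(¬H | E) ≈ 0.447

Let H be the event that the water sample is contaminated. P(H) = 0.06, so P(¬H) = 0.94. With E the 'positive' result, P(E|H) = 0.97 and P(E|¬H) = 0.05.
P(E) = 0.97·0.06 + 0.05·0.94 = 0.058200 + 0.047000 = 0.10520.
By Bayes' theorem, P(H|E) = 0.058200 / 0.10520 = 0.553. Hence P(¬H|E) = 1 − 0.553 = 0.447.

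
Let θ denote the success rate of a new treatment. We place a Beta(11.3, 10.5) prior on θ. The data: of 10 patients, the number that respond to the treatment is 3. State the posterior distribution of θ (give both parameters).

Observing 3 successes and 7 failures updates Beta(11.3, 10.5) by adding the success and failure counts to the two shape parameters: α = 11.3+3 = 14.3, β = 10.5+7 = 17.5.

Posterior: Beta(14.3, 17.5)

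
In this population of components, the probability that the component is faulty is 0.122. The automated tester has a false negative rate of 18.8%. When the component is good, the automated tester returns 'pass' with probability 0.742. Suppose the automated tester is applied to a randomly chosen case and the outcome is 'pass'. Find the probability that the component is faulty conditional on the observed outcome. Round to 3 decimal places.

Write H for 'the component is faulty'. Prior odds H:¬H = 0.122/0.878 = 0.13895. For the 'pass' outcome, the likelihood ratio is 0.188/0.742 = 0.25337.
Posterior odds = 0.13895 × 0.25337 = 0.035206, so P(H|E) = 0.035206/(1+0.035206) = 0.034.

P(H | E) ≈ 0.034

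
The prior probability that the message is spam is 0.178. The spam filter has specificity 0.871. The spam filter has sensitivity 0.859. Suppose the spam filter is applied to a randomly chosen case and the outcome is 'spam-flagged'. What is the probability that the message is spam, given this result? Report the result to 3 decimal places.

Let H be the event that the message is spam. P(H) = 0.178, so P(¬H) = 0.822. With E the 'spam-flagged' result, P(E|H) = 0.859 and P(E|¬H) = 0.129.
P(E) = 0.859·0.178 + 0.129·0.822 = 0.15290 + 0.10604 = 0.25894.
By Bayes' theorem, P(H|E) = 0.15290 / 0.25894 = 0.590.

P(H | E) ≈ 0.590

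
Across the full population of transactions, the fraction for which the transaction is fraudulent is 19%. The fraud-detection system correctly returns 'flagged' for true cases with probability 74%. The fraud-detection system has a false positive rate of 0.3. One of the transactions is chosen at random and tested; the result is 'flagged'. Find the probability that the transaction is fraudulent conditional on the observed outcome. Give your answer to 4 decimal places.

Let H be the event that the transaction is fraudulent. P(H) = 0.19, so P(¬H) = 0.81. With E the 'flagged' result, P(E|H) = 0.74 and P(E|¬H) = 0.3.
P(E) = 0.74·0.19 + 0.3·0.81 = 0.14060 + 0.24300 = 0.38360.
By Bayes' theorem, P(H|E) = 0.14060 / 0.38360 = 0.3665.

P(H | E) ≈ 0.3665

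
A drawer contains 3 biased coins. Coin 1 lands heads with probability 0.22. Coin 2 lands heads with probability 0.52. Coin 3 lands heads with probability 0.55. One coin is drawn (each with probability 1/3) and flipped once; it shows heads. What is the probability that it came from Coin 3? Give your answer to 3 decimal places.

P(heads|C1) = 0.22; P(heads|C2) = 0.52; P(heads|C3) = 0.55.
Prior × likelihood for each source: 0.333333·0.22=0.07333, 0.333333·0.52=0.1733, 0.333333·0.55=0.1833. Summing gives P(heads) = 0.43000.
P(Coin 3 | heads) = 0.1833 / 0.43000 = 0.426.

Posterior probability ≈ 0.426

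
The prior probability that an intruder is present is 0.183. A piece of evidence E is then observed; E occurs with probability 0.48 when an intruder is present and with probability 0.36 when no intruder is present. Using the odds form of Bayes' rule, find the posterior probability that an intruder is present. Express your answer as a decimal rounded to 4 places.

Prior odds = 0.183/(1−0.183) = 0.22399. In log-odds, ln(0.22399) = -1.4962.
Add log likelihood ratio: ln(1.3333) = 0.28768.
Posterior log-odds = -1.2085, so posterior odds = exp(-1.2085) = 0.29865. Converting, P(H|E) = 0.29865/1.2987 = 0.2300.

Posterior probability ≈ 0.2300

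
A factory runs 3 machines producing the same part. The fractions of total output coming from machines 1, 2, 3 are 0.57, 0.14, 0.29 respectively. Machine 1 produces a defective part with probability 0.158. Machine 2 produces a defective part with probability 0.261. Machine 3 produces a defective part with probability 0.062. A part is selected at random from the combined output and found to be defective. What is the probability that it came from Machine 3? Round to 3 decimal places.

Posterior probability ≈ 0.124

P(defective|M1) = 0.158; P(defective|M2) = 0.261; P(defective|M3) = 0.062.
Prior × likelihood for each source: 0.57·0.158=0.09006, 0.14·0.261=0.03654, 0.29·0.062=0.01798. Summing gives P(defective) = 0.14458.
P(Machine 3 | defective) = 0.01798 / 0.14458 = 0.124.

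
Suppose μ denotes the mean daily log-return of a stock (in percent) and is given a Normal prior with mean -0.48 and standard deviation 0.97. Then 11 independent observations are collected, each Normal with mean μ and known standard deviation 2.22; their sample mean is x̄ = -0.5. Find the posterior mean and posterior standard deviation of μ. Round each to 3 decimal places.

With known σ, the Normal prior is conjugate. Weight on the data is w = (n/σ²)/(n/σ² + 1/τ₀²) = 2.23196/(2.23196+1.06281) = 0.67742.
Posterior mean = w·x̄ + (1−w)·μ₀ = 0.67742·-0.5 + 0.32258·-0.48 = -0.494. Posterior variance = 1/(2.23196+1.06281) = 0.303511, so SD = 0.551.

Posterior mean ≈ -0.494; posterior SD ≈ 0.551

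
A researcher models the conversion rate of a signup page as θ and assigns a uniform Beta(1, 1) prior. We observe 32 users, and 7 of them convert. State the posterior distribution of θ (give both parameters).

Observing 7 successes and 25 failures updates Beta(1, 1) by adding the success and failure counts to the two shape parameters: α = 1+7 = 8, β = 1+25 = 26.

Posterior: Beta(8, 26)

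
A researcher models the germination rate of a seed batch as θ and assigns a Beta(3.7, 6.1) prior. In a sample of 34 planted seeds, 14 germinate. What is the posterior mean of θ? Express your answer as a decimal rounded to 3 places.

Posterior mean ≈ 0.404

Observing 14 successes and 20 failures updates Beta(3.7, 6.1) by adding the success and failure counts to the two shape parameters: α = 3.7+14 = 17.7, β = 6.1+20 = 26.1.
E[θ | data] = 17.7/(17.7+26.1) = 0.404.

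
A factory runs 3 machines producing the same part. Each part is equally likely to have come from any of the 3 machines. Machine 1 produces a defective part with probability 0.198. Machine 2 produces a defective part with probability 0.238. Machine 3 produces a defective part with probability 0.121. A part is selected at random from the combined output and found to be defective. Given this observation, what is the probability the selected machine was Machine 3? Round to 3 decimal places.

P(defective|M1) = 0.198; P(defective|M2) = 0.238; P(defective|M3) = 0.121.
Prior × likelihood for each source: 0.333333·0.198=0.06600, 0.333333·0.238=0.07933, 0.333333·0.121=0.04033. Summing gives P(defective) = 0.18567.
P(Machine 3 | defective) = 0.04033 / 0.18567 = 0.217.

Posterior probability ≈ 0.217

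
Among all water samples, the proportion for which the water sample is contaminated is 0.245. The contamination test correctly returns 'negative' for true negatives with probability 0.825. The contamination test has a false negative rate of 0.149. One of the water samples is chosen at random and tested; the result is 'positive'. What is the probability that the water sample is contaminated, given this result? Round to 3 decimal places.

Let H be the event that the water sample is contaminated. P(H) = 0.245, so P(¬H) = 0.755. With E the 'positive' result, P(E|H) = 0.851 and P(E|¬H) = 0.175.
P(E) = 0.851·0.245 + 0.175·0.755 = 0.20849 + 0.13212 = 0.34062.
By Bayes' theorem, P(H|E) = 0.20849 / 0.34062 = 0.612.

P(H | E) ≈ 0.612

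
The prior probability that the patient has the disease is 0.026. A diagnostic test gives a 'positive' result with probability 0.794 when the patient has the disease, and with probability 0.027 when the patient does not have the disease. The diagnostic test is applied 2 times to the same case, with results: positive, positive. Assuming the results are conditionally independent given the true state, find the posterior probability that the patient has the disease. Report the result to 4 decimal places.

Posterior P(H) ≈ 0.9585

Let H be the event that the patient has the disease; start with P(H) = 0.026. P('positive'|H) = 0.794, P('positive'|¬H) = 0.027.
Update on result 1 ('positive'): P(H) ← 0.794·0.0260 / (0.794·0.0260 + 0.027·0.9740) = 0.020644/0.046942 = 0.4398.
Update on result 2 ('positive'): P(H) ← 0.794·0.4398 / (0.794·0.4398 + 0.027·0.5602) = 0.34918/0.36431 = 0.9585.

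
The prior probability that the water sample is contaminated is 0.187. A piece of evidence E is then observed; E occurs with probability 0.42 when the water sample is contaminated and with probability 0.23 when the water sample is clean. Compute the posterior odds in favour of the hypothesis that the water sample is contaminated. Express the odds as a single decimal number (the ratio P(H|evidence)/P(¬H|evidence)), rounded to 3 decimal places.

Prior odds = 0.187/(1−0.187) = 0.23001. In log-odds, ln(0.23001) = -1.4696.
Add log likelihood ratio: ln(1.8261) = 0.60218.
Posterior log-odds = -0.86745, so posterior odds = exp(-0.86745) = 0.42002.

Posterior odds ≈ 0.420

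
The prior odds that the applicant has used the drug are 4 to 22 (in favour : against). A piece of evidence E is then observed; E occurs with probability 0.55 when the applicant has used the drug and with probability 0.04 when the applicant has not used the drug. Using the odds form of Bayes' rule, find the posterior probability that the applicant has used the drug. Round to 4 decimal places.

Posterior probability ≈ 0.7143

Prior odds = 4/22 = 0.18182. In log-odds, ln(0.18182) = -1.7047.
Add log likelihood ratio: ln(13.750) = 2.6210.
Posterior log-odds = 0.91629, so posterior odds = exp(0.91629) = 2.5000. Converting, P(H|E) = 2.5000/3.5000 = 0.7143.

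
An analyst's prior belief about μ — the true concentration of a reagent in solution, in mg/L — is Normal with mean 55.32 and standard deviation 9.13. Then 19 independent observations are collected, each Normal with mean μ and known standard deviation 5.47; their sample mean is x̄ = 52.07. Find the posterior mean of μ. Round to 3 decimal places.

Posterior mean ≈ 52.130

Prior precision 1/τ₀² = 1/9.13² = 0.0119966; data precision n/σ² = 19/5.47² = 0.635008.
Posterior precision = 0.0119966 + 0.635008 = 0.647004.
Posterior mean = (0.0119966·55.32 + 0.635008·52.07) / 0.647004 = 52.130.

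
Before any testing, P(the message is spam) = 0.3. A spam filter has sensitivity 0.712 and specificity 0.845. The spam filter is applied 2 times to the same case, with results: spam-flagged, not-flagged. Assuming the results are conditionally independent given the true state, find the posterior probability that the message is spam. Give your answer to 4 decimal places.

With H the event that the message is spam, the joint likelihood of the observed sequence is P(data|H) = 0.712·0.288 = 0.20506 and P(data|¬H) = 0.155·0.845 = 0.13098.
Bayes: P(H|data) = 0.3·0.20506 / (0.3·0.20506 + 0.7·0.13098) = 0.061517/0.15320 = 0.4015.

Posterior P(H) ≈ 0.4015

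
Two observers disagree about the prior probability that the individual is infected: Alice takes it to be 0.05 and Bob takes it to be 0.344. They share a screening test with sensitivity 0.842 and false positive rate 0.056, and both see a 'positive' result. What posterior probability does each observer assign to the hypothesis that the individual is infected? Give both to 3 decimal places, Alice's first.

The likelihood ratio for a 'positive' result is 0.842/0.056 = 15.036.
Alice: prior odds 0.05/0.95 = 0.052632; posterior odds 0.79135; posterior probability 0.442.
Bob: prior odds 0.344/0.656 = 0.52439; posterior odds 7.8846; posterior probability 0.887.

Alice: 0.442; Bob: 0.887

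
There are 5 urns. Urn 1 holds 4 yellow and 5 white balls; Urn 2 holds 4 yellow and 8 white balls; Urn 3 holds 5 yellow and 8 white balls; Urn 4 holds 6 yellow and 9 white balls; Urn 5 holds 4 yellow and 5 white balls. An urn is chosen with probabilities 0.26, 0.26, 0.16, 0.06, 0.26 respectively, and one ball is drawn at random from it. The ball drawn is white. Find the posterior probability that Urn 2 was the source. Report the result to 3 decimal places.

Tabulate prior·likelihood by source: [1] prior 0.26, lik 0.5556, product 0.1444; [2] prior 0.26, lik 0.6667, product 0.1733; [3] prior 0.16, lik 0.6154, product 0.09846; [4] prior 0.06, lik 0.6, product 0.03600; [5] prior 0.26, lik 0.5556, product 0.1444.
Normalizing constant = 0.59668; the posterior for Urn 2 is its product over the sum, 0.1733/0.59668 = 0.290.

Posterior probability ≈ 0.290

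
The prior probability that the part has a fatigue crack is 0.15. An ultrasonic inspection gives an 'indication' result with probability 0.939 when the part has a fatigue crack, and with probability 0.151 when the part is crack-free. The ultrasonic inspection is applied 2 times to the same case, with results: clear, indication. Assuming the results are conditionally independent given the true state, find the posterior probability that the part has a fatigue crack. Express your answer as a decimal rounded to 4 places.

Posterior P(H) ≈ 0.0731

Let H be the event that the part has a fatigue crack; start with P(H) = 0.15. P('indication'|H) = 0.939, P('indication'|¬H) = 0.151.
Update on result 1 ('clear'): P(H) ← 0.061·0.1500 / (0.061·0.1500 + 0.849·0.8500) = 0.0091500/0.73080 = 0.0125.
Update on result 2 ('indication'): P(H) ← 0.939·0.0125 / (0.939·0.0125 + 0.151·0.9875) = 0.011757/0.16087 = 0.0731.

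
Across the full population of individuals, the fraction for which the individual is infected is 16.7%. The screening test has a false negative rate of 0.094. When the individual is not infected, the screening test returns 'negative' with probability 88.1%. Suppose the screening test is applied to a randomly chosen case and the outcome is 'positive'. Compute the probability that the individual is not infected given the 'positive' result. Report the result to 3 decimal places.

Write H for 'the individual is infected'. Prior odds H:¬H = 0.167/0.833 = 0.20048. For the 'positive' outcome, the likelihood ratio is 0.906/0.119 = 7.6134.
Posterior odds = 0.20048 × 7.6134 = 1.5263, so P(H|E) = 1.5263/(1+1.5263) = 0.604. Then P(¬H|E) = 1 − 0.604 = 0.396.

P(¬H | E) ≈ 0.396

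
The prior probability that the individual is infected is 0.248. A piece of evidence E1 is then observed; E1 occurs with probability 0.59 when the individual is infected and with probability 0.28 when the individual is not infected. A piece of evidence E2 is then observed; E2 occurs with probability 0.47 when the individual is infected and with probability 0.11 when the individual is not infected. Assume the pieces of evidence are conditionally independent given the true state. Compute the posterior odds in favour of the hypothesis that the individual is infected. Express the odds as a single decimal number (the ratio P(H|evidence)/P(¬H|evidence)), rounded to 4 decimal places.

Prior odds = 0.248/(1−0.248) = 0.32979.
Likelihood ratio for E1 = 0.59/0.28 = 2.1071.
Likelihood ratio for E2 = 0.47/0.11 = 4.2727.
Posterior odds = prior odds × LR₁ × LR₂ = 2.9692.

Posterior odds ≈ 2.9692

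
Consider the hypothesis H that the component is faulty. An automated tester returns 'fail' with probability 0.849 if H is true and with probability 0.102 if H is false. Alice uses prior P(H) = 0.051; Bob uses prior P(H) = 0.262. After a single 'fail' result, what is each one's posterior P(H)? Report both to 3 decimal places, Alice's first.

Alice: 0.309; Bob: 0.747

The likelihood ratio for a 'fail' result is 0.849/0.102 = 8.3235.
Alice: prior odds 0.051/0.949 = 0.053741; posterior odds 0.44731; posterior probability 0.309.
Bob: prior odds 0.262/0.738 = 0.35501; posterior odds 2.9550; posterior probability 0.747.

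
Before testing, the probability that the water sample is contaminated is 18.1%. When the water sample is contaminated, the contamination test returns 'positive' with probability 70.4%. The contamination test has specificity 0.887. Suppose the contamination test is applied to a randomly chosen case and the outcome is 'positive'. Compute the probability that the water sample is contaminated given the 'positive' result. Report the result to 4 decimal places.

P(H | E) ≈ 0.5793

Let H be the event that the water sample is contaminated. P(H) = 0.181, so P(¬H) = 0.819. With E the 'positive' result, P(E|H) = 0.704 and P(E|¬H) = 0.113.
P(E) = 0.704·0.181 + 0.113·0.819 = 0.12742 + 0.092547 = 0.21997.
By Bayes' theorem, P(H|E) = 0.12742 / 0.21997 = 0.5793.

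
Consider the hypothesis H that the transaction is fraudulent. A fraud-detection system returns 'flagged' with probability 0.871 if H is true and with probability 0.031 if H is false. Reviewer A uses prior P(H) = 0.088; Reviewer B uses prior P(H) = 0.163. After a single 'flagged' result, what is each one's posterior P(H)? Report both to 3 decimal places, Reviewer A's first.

P('+'|H) = 0.871, P('+'|¬H) = 0.031.
Reviewer A: numerator 0.871·0.088 = 0.076648; evidence = 0.076648+0.031·0.912 = 0.10492; posterior = 0.731.
Reviewer B: numerator 0.871·0.163 = 0.14197; evidence = 0.14197+0.031·0.837 = 0.16792; posterior = 0.845.

Reviewer A: 0.731; Reviewer B: 0.845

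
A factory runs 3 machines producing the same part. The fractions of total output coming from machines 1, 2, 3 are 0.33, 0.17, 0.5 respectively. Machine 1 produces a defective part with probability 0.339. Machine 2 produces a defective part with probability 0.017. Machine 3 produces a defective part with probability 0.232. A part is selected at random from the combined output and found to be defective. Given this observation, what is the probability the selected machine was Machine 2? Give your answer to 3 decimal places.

P(defective|M1) = 0.339; P(defective|M2) = 0.017; P(defective|M3) = 0.232.
Prior × likelihood for each source: 0.33·0.339=0.1119, 0.17·0.017=0.002890, 0.5·0.232=0.1160. Summing gives P(defective) = 0.23076.
P(Machine 2 | defective) = 0.002890 / 0.23076 = 0.013.

Posterior probability ≈ 0.013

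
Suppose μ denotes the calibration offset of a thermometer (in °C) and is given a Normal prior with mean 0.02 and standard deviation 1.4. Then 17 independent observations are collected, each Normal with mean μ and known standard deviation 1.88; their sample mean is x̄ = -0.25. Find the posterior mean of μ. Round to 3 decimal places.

With known σ, the Normal prior is conjugate. Weight on the data is w = (n/σ²)/(n/σ² + 1/τ₀²) = 4.80987/(4.80987+0.510204) = 0.90410.
Posterior mean = w·x̄ + (1−w)·μ₀ = 0.90410·-0.25 + 0.095902·0.02 = -0.224.

Posterior mean ≈ -0.224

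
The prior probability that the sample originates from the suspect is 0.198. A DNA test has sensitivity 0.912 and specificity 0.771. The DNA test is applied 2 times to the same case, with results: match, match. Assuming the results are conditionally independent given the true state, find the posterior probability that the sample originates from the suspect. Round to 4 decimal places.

Posterior P(H) ≈ 0.7966

With H the event that the sample originates from the suspect, the joint likelihood of the observed sequence is P(data|H) = 0.912·0.912 = 0.83174 and P(data|¬H) = 0.229·0.229 = 0.052441.
Bayes: P(H|data) = 0.198·0.83174 / (0.198·0.83174 + 0.802·0.052441) = 0.16469/0.20674 = 0.7966.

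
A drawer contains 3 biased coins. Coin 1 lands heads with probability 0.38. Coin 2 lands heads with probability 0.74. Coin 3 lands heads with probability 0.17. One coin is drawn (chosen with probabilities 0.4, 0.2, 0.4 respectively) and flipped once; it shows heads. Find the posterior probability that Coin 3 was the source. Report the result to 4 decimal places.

Posterior probability ≈ 0.1848

P(heads|C1) = 0.38; P(heads|C2) = 0.74; P(heads|C3) = 0.17.
Prior × likelihood for each source: 0.4·0.38=0.1520, 0.2·0.74=0.1480, 0.4·0.17=0.06800. Summing gives P(heads) = 0.36800.
P(Coin 3 | heads) = 0.06800 / 0.36800 = 0.1848.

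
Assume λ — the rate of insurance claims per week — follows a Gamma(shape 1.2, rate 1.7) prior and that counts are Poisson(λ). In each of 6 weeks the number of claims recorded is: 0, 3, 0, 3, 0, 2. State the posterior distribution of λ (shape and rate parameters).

Posterior: Gamma(shape=9.2, rate=7.7)

The Poisson likelihood adds the total count to the shape and the number of exposure periods to the rate. Here ∑xᵢ = 8 and n = 6, so shape 1.2→9.2 and rate 1.7→7.7.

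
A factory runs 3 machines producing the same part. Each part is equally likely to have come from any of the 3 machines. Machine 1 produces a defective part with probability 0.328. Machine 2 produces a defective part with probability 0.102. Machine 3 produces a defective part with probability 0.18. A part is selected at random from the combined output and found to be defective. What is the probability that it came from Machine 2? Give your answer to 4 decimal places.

Posterior probability ≈ 0.1672

Tabulate prior·likelihood by source: [1] prior 0.333333, lik 0.328, product 0.1093; [2] prior 0.333333, lik 0.102, product 0.03400; [3] prior 0.333333, lik 0.18, product 0.06000.
Normalizing constant = 0.20333; the posterior for Machine 2 is its product over the sum, 0.03400/0.20333 = 0.1672.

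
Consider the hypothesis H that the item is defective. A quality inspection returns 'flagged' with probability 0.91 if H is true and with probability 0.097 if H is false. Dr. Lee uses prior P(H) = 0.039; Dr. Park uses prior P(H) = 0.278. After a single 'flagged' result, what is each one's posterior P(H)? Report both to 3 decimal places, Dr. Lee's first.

Dr. Lee: 0.276; Dr. Park: 0.783

The likelihood ratio for a 'flagged' result is 0.91/0.097 = 9.3814.
Dr. Lee: prior odds 0.039/0.961 = 0.040583; posterior odds 0.38072; posterior probability 0.276.
Dr. Park: prior odds 0.278/0.722 = 0.38504; posterior odds 3.6122; posterior probability 0.783.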